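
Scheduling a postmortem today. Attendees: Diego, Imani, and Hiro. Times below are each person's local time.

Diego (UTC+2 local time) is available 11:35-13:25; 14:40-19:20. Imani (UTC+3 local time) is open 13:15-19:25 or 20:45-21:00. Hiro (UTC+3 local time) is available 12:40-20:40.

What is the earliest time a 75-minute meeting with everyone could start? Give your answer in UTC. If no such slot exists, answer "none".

Diego in UTC: 09:35-11:25, 12:40-17:20 (subtract 2h to convert from UTC+2).
Imani in UTC: 10:15-16:25, 17:45-18:00 (subtract 3h to convert from UTC+3).
Hiro in UTC: 09:40-17:40 (subtract 3h to convert from UTC+3).
Diego ∩ Imani: 10:15-11:25, 12:40-16:25.
Diego ∩ Imani ∩ Hiro: 10:15-11:25, 12:40-16:25.
The first common window of at least 75 minutes is 12:40-16:25, so the earliest start is 12:40.

12:40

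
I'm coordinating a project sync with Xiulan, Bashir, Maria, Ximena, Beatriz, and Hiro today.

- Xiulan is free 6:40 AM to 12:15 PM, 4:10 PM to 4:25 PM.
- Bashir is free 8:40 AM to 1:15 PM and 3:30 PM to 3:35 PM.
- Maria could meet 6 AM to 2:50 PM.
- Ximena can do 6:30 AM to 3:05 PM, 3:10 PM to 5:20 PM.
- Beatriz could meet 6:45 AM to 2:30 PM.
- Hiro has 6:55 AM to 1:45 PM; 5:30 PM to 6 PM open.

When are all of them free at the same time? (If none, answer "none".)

08:40-12:15

Xiulan ∩ Bashir: 08:40-12:15.
Xiulan ∩ Bashir ∩ Maria: 08:40-12:15.
Xiulan ∩ Bashir ∩ Maria ∩ Ximena: 08:40-12:15.
Xiulan ∩ Bashir ∩ Maria ∩ Ximena ∩ Beatriz: 08:40-12:15.
Xiulan ∩ Bashir ∩ Maria ∩ Ximena ∩ Beatriz ∩ Hiro: 08:40-12:15.
So the common availability across everyone is 08:40-12:15.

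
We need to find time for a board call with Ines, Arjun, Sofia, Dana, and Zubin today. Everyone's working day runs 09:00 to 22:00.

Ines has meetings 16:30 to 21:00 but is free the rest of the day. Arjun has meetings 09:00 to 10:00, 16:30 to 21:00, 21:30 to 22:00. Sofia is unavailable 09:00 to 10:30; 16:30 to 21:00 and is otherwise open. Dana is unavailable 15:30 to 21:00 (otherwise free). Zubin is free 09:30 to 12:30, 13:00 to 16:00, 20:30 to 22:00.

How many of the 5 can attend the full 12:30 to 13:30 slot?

Ines free: 09:00-16:30, 21:00-22:00 (invert busy blocks within the working day).
Arjun free: 10:00-16:30, 21:00-21:30 (invert busy blocks within the working day).
Sofia free: 10:30-16:30, 21:00-22:00 (invert busy blocks within the working day).
Dana free: 09:00-15:30, 21:00-22:00 (invert busy blocks within the working day).
Zubin free: 09:30-12:30, 13:00-16:00, 20:30-22:00.
Ines, Arjun, Sofia, and Dana can make the full 12:30-13:30 slot — that's 4.

4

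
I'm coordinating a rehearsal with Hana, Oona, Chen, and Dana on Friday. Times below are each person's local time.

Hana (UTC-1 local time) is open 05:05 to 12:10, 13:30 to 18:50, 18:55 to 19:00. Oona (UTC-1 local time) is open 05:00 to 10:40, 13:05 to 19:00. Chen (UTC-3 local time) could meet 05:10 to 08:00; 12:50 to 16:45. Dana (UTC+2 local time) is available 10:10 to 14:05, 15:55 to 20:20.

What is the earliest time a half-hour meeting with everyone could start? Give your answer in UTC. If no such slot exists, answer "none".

Hana in UTC: 06:05-13:10, 14:30-19:50, 19:55-20:00 (add 1h to convert from UTC-1).
Oona in UTC: 06:00-11:40, 14:05-20:00 (add 1h to convert from UTC-1).
Chen in UTC: 08:10-11:00, 15:50-19:45 (add 3h to convert from UTC-3).
Dana in UTC: 08:10-12:05, 13:55-18:20 (subtract 2h to convert from UTC+2).
Hana ∩ Oona: 06:05-11:40, 14:30-19:50, 19:55-20:00.
Hana ∩ Oona ∩ Chen: 08:10-11:00, 15:50-19:45.
Hana ∩ Oona ∩ Chen ∩ Dana: 08:10-11:00, 15:50-18:20.
The first common window of at least 30 minutes is 08:10-11:00, so the earliest start is 08:10.

08:10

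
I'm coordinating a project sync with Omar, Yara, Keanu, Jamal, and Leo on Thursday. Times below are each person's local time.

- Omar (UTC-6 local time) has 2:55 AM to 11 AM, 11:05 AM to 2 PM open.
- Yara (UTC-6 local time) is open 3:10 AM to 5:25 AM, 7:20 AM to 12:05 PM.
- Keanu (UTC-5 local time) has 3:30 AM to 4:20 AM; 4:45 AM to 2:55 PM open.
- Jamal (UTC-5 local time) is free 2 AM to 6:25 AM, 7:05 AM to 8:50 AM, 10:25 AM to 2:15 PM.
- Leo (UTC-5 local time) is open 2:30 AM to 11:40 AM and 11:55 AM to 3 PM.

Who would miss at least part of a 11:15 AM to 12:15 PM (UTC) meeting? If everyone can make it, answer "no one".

Jamal, Yara

Omar in UTC: 08:55-17:00, 17:05-20:00 (add 6h to convert from UTC-6).
Yara in UTC: 09:10-11:25, 13:20-18:05 (add 6h to convert from UTC-6).
Keanu in UTC: 08:30-09:20, 09:45-19:55 (add 5h to convert from UTC-5).
Jamal in UTC: 07:00-11:25, 12:05-13:50, 15:25-19:15 (add 5h to convert from UTC-5).
Leo in UTC: 07:30-16:40, 16:55-20:00 (add 5h to convert from UTC-5).
Omar: free for 11:15-12:15. Yara: not fully free for 11:15-12:15. Keanu: free for 11:15-12:15. Jamal: not fully free for 11:15-12:15. Leo: free for 11:15-12:15.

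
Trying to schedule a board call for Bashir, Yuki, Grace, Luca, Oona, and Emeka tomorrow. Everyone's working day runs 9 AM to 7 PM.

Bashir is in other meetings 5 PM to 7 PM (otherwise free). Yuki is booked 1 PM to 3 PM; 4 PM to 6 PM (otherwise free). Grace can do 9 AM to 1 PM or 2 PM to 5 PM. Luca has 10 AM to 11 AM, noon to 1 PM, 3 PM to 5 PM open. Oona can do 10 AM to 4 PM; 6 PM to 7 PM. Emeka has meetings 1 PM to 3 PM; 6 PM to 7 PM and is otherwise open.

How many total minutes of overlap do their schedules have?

Bashir free: 09:00-17:00 (invert busy blocks within the working day).
Yuki free: 09:00-13:00, 15:00-16:00, 18:00-19:00 (invert busy blocks within the working day).
Grace free: 09:00-13:00, 14:00-17:00.
Luca free: 10:00-11:00, 12:00-13:00, 15:00-17:00.
Oona free: 10:00-16:00, 18:00-19:00.
Emeka free: 09:00-13:00, 15:00-18:00 (invert busy blocks within the working day).
Bashir ∩ Yuki: 09:00-13:00, 15:00-16:00.
Bashir ∩ Yuki ∩ Grace: 09:00-13:00, 15:00-16:00.
Bashir ∩ Yuki ∩ Grace ∩ Luca: 10:00-11:00, 12:00-13:00, 15:00-16:00.
Bashir ∩ Yuki ∩ Grace ∩ Luca ∩ Oona: 10:00-11:00, 12:00-13:00, 15:00-16:00.
Bashir ∩ Yuki ∩ Grace ∩ Luca ∩ Oona ∩ Emeka: 10:00-11:00, 12:00-13:00, 15:00-16:00.
Summing the common windows: 60 + 60 + 60 = 180 minutes.

180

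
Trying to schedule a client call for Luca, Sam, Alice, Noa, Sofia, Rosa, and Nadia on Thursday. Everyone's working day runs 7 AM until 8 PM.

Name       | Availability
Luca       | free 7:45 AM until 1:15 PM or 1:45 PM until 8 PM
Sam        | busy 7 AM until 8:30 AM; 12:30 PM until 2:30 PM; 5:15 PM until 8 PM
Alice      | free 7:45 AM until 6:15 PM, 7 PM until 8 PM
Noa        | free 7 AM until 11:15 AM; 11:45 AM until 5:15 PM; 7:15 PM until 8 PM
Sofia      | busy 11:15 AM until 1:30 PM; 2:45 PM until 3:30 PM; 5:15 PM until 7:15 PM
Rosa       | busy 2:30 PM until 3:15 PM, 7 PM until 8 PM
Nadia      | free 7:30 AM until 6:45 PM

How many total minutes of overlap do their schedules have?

270

Luca free: 07:45-13:15, 13:45-20:00.
Sam free: 08:30-12:30, 14:30-17:15 (invert busy blocks within the working day).
Alice free: 07:45-18:15, 19:00-20:00.
Noa free: 07:00-11:15, 11:45-17:15, 19:15-20:00.
Sofia free: 07:00-11:15, 13:30-14:45, 15:30-17:15, 19:15-20:00 (invert busy blocks within the working day).
Rosa free: 07:00-14:30, 15:15-19:00 (invert busy blocks within the working day).
Nadia free: 07:30-18:45.
Luca ∩ Sam: 08:30-12:30, 14:30-17:15.
Luca ∩ Sam ∩ Alice: 08:30-12:30, 14:30-17:15.
Luca ∩ Sam ∩ Alice ∩ Noa: 08:30-11:15, 11:45-12:30, 14:30-17:15.
Luca ∩ Sam ∩ Alice ∩ Noa ∩ Sofia: 08:30-11:15, 14:30-14:45, 15:30-17:15.
Luca ∩ Sam ∩ Alice ∩ Noa ∩ Sofia ∩ Rosa: 08:30-11:15, 15:30-17:15.
Luca ∩ Sam ∩ Alice ∩ Noa ∩ Sofia ∩ Rosa ∩ Nadia: 08:30-11:15, 15:30-17:15.
Summing the common windows: 165 + 105 = 270 minutes.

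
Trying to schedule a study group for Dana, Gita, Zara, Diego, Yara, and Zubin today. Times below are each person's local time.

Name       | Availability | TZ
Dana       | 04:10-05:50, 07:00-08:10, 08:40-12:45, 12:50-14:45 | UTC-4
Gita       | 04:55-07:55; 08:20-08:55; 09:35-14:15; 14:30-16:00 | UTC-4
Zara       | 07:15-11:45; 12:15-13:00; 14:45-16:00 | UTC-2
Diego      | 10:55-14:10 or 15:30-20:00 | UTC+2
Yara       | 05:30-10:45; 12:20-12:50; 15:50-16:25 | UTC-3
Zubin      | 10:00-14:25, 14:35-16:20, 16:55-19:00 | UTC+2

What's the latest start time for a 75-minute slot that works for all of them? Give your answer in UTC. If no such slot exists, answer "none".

Dana in UTC: 08:10-09:50, 11:00-12:10, 12:40-16:45, 16:50-18:45 (add 4h to convert from UTC-4).
Gita in UTC: 08:55-11:55, 12:20-12:55, 13:35-18:15, 18:30-20:00 (add 4h to convert from UTC-4).
Zara in UTC: 09:15-13:45, 14:15-15:00, 16:45-18:00 (add 2h to convert from UTC-2).
Diego in UTC: 08:55-12:10, 13:30-18:00 (subtract 2h to convert from UTC+2).
Yara in UTC: 08:30-13:45, 15:20-15:50, 18:50-19:25 (add 3h to convert from UTC-3).
Zubin in UTC: 08:00-12:25, 12:35-14:20, 14:55-17:00 (subtract 2h to convert from UTC+2).
Dana ∩ Gita: 08:55-09:50, 11:00-11:55, 12:40-12:55, 13:35-16:45, 16:50-18:15, 18:30-18:45.
Dana ∩ Gita ∩ Zara: 09:15-09:50, 11:00-11:55, 12:40-12:55, 13:35-13:45, 14:15-15:00, 16:50-18:00.
Dana ∩ Gita ∩ Zara ∩ Diego: 09:15-09:50, 11:00-11:55, 13:35-13:45, 14:15-15:00, 16:50-18:00.
Dana ∩ Gita ∩ Zara ∩ Diego ∩ Yara: 09:15-09:50, 11:00-11:55, 13:35-13:45.
Dana ∩ Gita ∩ Zara ∩ Diego ∩ Yara ∩ Zubin: 09:15-09:50, 11:00-11:55, 13:35-13:45.
So the common availability across everyone is 09:15-09:50, 11:00-11:55, 13:35-13:45.
No common window is at least 75 minutes long.

none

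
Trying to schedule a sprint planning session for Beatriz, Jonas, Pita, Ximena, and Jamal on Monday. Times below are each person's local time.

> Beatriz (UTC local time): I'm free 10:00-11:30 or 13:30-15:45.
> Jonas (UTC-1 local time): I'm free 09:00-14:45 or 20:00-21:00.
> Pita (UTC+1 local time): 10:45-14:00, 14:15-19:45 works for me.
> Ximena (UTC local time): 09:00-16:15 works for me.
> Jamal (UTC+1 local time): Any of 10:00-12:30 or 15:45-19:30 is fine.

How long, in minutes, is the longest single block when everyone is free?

90

Beatriz in UTC: 10:00-11:30, 13:30-15:45.
Jonas in UTC: 10:00-15:45, 21:00-22:00 (add 1h to convert from UTC-1).
Pita in UTC: 09:45-13:00, 13:15-18:45 (subtract 1h to convert from UTC+1).
Ximena in UTC: 09:00-16:15.
Jamal in UTC: 09:00-11:30, 14:45-18:30 (subtract 1h to convert from UTC+1).
Beatriz ∩ Jonas: 10:00-11:30, 13:30-15:45.
Beatriz ∩ Jonas ∩ Pita: 10:00-11:30, 13:30-15:45.
Beatriz ∩ Jonas ∩ Pita ∩ Ximena: 10:00-11:30, 13:30-15:45.
Beatriz ∩ Jonas ∩ Pita ∩ Ximena ∩ Jamal: 10:00-11:30, 14:45-15:45.
The longest is 10:00-11:30 at 90 minutes.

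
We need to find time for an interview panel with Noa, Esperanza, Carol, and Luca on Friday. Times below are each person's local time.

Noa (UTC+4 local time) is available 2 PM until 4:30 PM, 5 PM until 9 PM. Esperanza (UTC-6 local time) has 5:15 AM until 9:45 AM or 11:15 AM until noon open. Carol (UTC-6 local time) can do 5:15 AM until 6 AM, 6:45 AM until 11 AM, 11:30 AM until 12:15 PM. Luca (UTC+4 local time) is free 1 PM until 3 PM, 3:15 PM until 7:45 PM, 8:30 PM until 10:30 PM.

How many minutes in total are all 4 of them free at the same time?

Noa in UTC: 10:00-12:30, 13:00-17:00 (subtract 4h to convert from UTC+4).
Esperanza in UTC: 11:15-15:45, 17:15-18:00 (add 6h to convert from UTC-6).
Carol in UTC: 11:15-12:00, 12:45-17:00, 17:30-18:15 (add 6h to convert from UTC-6).
Luca in UTC: 09:00-11:00, 11:15-15:45, 16:30-18:30 (subtract 4h to convert from UTC+4).
Noa ∩ Esperanza: 11:15-12:30, 13:00-15:45.
Noa ∩ Esperanza ∩ Carol: 11:15-12:00, 13:00-15:45.
Noa ∩ Esperanza ∩ Carol ∩ Luca: 11:15-12:00, 13:00-15:45.
So the common availability across everyone is 11:15-12:00, 13:00-15:45.
Summing the common windows: 45 + 165 = 210 minutes.

210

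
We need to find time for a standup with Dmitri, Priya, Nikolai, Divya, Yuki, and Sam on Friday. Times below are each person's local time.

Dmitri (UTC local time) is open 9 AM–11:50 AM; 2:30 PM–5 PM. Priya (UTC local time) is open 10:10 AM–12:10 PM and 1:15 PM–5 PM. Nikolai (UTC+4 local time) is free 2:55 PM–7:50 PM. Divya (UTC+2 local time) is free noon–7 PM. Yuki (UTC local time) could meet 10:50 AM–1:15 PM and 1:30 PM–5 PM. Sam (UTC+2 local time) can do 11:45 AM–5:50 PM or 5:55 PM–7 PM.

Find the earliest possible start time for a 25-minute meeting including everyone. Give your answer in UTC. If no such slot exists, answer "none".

10:55

Dmitri in UTC: 09:00-11:50, 14:30-17:00.
Priya in UTC: 10:10-12:10, 13:15-17:00.
Nikolai in UTC: 10:55-15:50 (subtract 4h to convert from UTC+4).
Divya in UTC: 10:00-17:00 (subtract 2h to convert from UTC+2).
Yuki in UTC: 10:50-13:15, 13:30-17:00.
Sam in UTC: 09:45-15:50, 15:55-17:00 (subtract 2h to convert from UTC+2).
Dmitri ∩ Priya: 10:10-11:50, 14:30-17:00.
Dmitri ∩ Priya ∩ Nikolai: 10:55-11:50, 14:30-15:50.
Dmitri ∩ Priya ∩ Nikolai ∩ Divya: 10:55-11:50, 14:30-15:50.
Dmitri ∩ Priya ∩ Nikolai ∩ Divya ∩ Yuki: 10:55-11:50, 14:30-15:50.
Dmitri ∩ Priya ∩ Nikolai ∩ Divya ∩ Yuki ∩ Sam: 10:55-11:50, 14:30-15:50.
The first common window of at least 25 minutes is 10:55-11:50, so the earliest start is 10:55.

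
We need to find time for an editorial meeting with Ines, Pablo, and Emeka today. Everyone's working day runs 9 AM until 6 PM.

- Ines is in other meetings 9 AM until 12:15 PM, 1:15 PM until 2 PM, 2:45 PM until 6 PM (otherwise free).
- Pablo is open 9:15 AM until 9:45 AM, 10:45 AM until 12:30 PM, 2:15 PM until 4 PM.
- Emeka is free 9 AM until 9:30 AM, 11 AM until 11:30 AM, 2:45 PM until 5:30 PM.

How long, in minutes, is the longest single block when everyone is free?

Ines free: 12:15-13:15, 14:00-14:45 (invert busy blocks within the working day).
Pablo free: 09:15-09:45, 10:45-12:30, 14:15-16:00.
Emeka free: 09:00-09:30, 11:00-11:30, 14:45-17:30.
Ines ∩ Pablo: 12:15-12:30, 14:15-14:45.
Ines ∩ Pablo ∩ Emeka: ∅.
There is no time when everyone is free.
No common window exists, so the longest block is 0 minutes.

0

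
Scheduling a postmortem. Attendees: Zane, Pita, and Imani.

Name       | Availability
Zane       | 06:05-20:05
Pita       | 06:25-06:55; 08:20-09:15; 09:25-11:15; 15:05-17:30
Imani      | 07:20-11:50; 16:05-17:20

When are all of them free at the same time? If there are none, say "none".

08:20-09:15, 09:25-11:15, 16:05-17:20

Zane ∩ Pita: 06:25-06:55, 08:20-09:15, 09:25-11:15, 15:05-17:30.
Zane ∩ Pita ∩ Imani: 08:20-09:15, 09:25-11:15, 16:05-17:20.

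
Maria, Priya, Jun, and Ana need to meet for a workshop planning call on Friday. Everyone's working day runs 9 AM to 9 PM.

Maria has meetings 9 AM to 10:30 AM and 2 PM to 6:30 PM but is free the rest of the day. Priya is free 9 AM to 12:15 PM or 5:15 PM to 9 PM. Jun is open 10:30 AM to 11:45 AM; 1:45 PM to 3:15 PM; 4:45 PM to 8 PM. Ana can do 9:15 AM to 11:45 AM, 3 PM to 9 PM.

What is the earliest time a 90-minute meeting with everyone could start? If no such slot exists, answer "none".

18:30

Maria free: 10:30-14:00, 18:30-21:00 (invert busy blocks within the working day).
Priya free: 09:00-12:15, 17:15-21:00.
Jun free: 10:30-11:45, 13:45-15:15, 16:45-20:00.
Ana free: 09:15-11:45, 15:00-21:00.
Maria ∩ Priya: 10:30-12:15, 18:30-21:00.
Maria ∩ Priya ∩ Jun: 10:30-11:45, 18:30-20:00.
Maria ∩ Priya ∩ Jun ∩ Ana: 10:30-11:45, 18:30-20:00.
Those are the intersection windows.
The first common window of at least 90 minutes is 18:30-20:00, so the earliest start is 18:30.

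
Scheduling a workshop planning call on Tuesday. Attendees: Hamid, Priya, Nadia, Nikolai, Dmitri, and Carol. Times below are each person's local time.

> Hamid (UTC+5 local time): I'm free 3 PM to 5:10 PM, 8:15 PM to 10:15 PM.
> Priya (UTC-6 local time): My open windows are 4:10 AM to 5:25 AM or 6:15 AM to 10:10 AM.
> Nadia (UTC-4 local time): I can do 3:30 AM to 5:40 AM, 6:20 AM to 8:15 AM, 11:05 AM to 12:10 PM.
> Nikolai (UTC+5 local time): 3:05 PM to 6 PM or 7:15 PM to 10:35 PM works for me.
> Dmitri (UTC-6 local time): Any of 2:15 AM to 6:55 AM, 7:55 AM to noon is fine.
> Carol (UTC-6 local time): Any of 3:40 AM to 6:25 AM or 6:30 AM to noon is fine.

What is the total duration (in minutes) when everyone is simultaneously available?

120

Hamid in UTC: 10:00-12:10, 15:15-17:15 (subtract 5h to convert from UTC+5).
Priya in UTC: 10:10-11:25, 12:15-16:10 (add 6h to convert from UTC-6).
Nadia in UTC: 07:30-09:40, 10:20-12:15, 15:05-16:10 (add 4h to convert from UTC-4).
Nikolai in UTC: 10:05-13:00, 14:15-17:35 (subtract 5h to convert from UTC+5).
Dmitri in UTC: 08:15-12:55, 13:55-18:00 (add 6h to convert from UTC-6).
Carol in UTC: 09:40-12:25, 12:30-18:00 (add 6h to convert from UTC-6).
Hamid ∩ Priya: 10:10-11:25, 15:15-16:10.
Hamid ∩ Priya ∩ Nadia: 10:20-11:25, 15:15-16:10.
Hamid ∩ Priya ∩ Nadia ∩ Nikolai: 10:20-11:25, 15:15-16:10.
Hamid ∩ Priya ∩ Nadia ∩ Nikolai ∩ Dmitri: 10:20-11:25, 15:15-16:10.
Hamid ∩ Priya ∩ Nadia ∩ Nikolai ∩ Dmitri ∩ Carol: 10:20-11:25, 15:15-16:10.
Summing the common windows: 65 + 55 = 120 minutes.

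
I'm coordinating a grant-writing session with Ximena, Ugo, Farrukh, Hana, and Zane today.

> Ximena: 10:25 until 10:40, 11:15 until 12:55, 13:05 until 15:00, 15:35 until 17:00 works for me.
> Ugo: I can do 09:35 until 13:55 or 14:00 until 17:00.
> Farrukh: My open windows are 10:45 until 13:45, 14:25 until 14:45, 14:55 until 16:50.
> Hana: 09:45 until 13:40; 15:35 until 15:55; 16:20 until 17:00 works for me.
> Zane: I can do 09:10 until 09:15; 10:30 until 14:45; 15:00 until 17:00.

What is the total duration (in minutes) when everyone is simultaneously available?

Ximena ∩ Ugo: 10:25-10:40, 11:15-12:55, 13:05-13:55, 14:00-15:00, 15:35-17:00.
Ximena ∩ Ugo ∩ Farrukh: 11:15-12:55, 13:05-13:45, 14:25-14:45, 14:55-15:00, 15:35-16:50.
Ximena ∩ Ugo ∩ Farrukh ∩ Hana: 11:15-12:55, 13:05-13:40, 15:35-15:55, 16:20-16:50.
Ximena ∩ Ugo ∩ Farrukh ∩ Hana ∩ Zane: 11:15-12:55, 13:05-13:40, 15:35-15:55, 16:20-16:50.
So the common availability across everyone is 11:15-12:55, 13:05-13:40, 15:35-15:55, 16:20-16:50.
Summing the common windows: 100 + 35 + 20 + 30 = 185 minutes.

185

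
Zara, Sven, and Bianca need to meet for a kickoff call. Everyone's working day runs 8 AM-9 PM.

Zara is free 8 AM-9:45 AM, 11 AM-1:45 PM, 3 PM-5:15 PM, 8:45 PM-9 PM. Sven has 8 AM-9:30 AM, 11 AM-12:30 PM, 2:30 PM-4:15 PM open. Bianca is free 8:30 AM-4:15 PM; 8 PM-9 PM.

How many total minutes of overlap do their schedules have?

Zara ∩ Sven: 08:00-09:30, 11:00-12:30, 15:00-16:15.
Zara ∩ Sven ∩ Bianca: 08:30-09:30, 11:00-12:30, 15:00-16:15.
Summing the common windows: 60 + 90 + 75 = 225 minutes.

225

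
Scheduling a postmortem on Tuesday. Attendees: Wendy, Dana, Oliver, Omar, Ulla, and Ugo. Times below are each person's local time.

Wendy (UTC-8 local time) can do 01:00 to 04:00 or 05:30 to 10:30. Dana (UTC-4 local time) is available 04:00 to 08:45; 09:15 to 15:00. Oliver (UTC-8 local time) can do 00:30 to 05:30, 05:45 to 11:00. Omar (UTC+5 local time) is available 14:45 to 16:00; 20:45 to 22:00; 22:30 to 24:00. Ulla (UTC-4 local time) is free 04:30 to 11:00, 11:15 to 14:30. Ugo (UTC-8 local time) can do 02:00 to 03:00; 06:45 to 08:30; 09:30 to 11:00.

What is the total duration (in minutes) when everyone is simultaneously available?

Wendy in UTC: 09:00-12:00, 13:30-18:30 (add 8h to convert from UTC-8).
Dana in UTC: 08:00-12:45, 13:15-19:00 (add 4h to convert from UTC-4).
Oliver in UTC: 08:30-13:30, 13:45-19:00 (add 8h to convert from UTC-8).
Omar in UTC: 09:45-11:00, 15:45-17:00, 17:30-19:00 (subtract 5h to convert from UTC+5).
Ulla in UTC: 08:30-15:00, 15:15-18:30 (add 4h to convert from UTC-4).
Ugo in UTC: 10:00-11:00, 14:45-16:30, 17:30-19:00 (add 8h to convert from UTC-8).
Wendy ∩ Dana: 09:00-12:00, 13:30-18:30.
Wendy ∩ Dana ∩ Oliver: 09:00-12:00, 13:45-18:30.
Wendy ∩ Dana ∩ Oliver ∩ Omar: 09:45-11:00, 15:45-17:00, 17:30-18:30.
Wendy ∩ Dana ∩ Oliver ∩ Omar ∩ Ulla: 09:45-11:00, 15:45-17:00, 17:30-18:30.
Wendy ∩ Dana ∩ Oliver ∩ Omar ∩ Ulla ∩ Ugo: 10:00-11:00, 15:45-16:30, 17:30-18:30.
Those are the intersection windows.
Summing the common windows: 60 + 45 + 60 = 165 minutes.

165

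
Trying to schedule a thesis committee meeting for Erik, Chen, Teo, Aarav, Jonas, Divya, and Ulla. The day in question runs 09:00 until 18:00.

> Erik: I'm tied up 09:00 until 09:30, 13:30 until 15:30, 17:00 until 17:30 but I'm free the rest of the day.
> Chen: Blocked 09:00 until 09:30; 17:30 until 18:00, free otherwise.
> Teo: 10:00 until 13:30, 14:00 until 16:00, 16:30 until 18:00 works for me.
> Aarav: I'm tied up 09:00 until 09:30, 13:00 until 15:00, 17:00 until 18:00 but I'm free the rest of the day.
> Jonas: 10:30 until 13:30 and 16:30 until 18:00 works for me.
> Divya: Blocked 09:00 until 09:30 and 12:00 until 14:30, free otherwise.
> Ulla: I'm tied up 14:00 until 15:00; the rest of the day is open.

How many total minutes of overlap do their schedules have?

120

Erik free: 09:30-13:30, 15:30-17:00, 17:30-18:00 (invert busy blocks within the working day).
Chen free: 09:30-17:30 (invert busy blocks within the working day).
Teo free: 10:00-13:30, 14:00-16:00, 16:30-18:00.
Aarav free: 09:30-13:00, 15:00-17:00 (invert busy blocks within the working day).
Jonas free: 10:30-13:30, 16:30-18:00.
Divya free: 09:30-12:00, 14:30-18:00 (invert busy blocks within the working day).
Ulla free: 09:00-14:00, 15:00-18:00 (invert busy blocks within the working day).
Erik ∩ Chen: 09:30-13:30, 15:30-17:00.
Erik ∩ Chen ∩ Teo: 10:00-13:30, 15:30-16:00, 16:30-17:00.
Erik ∩ Chen ∩ Teo ∩ Aarav: 10:00-13:00, 15:30-16:00, 16:30-17:00.
Erik ∩ Chen ∩ Teo ∩ Aarav ∩ Jonas: 10:30-13:00, 16:30-17:00.
Erik ∩ Chen ∩ Teo ∩ Aarav ∩ Jonas ∩ Divya: 10:30-12:00, 16:30-17:00.
Erik ∩ Chen ∩ Teo ∩ Aarav ∩ Jonas ∩ Divya ∩ Ulla: 10:30-12:00, 16:30-17:00.
So the common availability across everyone is 10:30-12:00, 16:30-17:00.
Summing the common windows: 90 + 30 = 120 minutes.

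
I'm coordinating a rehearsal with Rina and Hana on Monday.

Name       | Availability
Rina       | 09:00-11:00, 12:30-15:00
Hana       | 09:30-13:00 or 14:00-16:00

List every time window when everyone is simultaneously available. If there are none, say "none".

09:30-11:00, 12:30-13:00, 14:00-15:00

Rina ∩ Hana: 09:30-11:00, 12:30-13:00, 14:00-15:00.
So the common availability across everyone is 09:30-11:00, 12:30-13:00, 14:00-15:00.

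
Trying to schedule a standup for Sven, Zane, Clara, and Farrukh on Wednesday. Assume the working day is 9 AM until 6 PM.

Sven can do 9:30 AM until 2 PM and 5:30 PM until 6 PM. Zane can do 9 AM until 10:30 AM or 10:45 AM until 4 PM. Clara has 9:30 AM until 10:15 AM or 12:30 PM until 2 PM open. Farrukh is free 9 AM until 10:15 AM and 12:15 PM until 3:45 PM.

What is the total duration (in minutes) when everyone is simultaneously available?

Sven ∩ Zane: 09:30-10:30, 10:45-14:00.
Sven ∩ Zane ∩ Clara: 09:30-10:15, 12:30-14:00.
Sven ∩ Zane ∩ Clara ∩ Farrukh: 09:30-10:15, 12:30-14:00.
Summing the common windows: 45 + 90 = 135 minutes.

135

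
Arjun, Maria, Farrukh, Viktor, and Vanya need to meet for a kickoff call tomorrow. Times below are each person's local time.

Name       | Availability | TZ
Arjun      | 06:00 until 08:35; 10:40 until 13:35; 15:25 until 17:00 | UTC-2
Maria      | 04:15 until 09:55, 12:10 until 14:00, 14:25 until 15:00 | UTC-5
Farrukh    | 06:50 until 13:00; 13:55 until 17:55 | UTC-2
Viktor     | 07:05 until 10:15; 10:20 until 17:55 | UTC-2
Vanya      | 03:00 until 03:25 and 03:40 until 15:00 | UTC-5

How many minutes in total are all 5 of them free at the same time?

310

Arjun in UTC: 08:00-10:35, 12:40-15:35, 17:25-19:00 (add 2h to convert from UTC-2).
Maria in UTC: 09:15-14:55, 17:10-19:00, 19:25-20:00 (add 5h to convert from UTC-5).
Farrukh in UTC: 08:50-15:00, 15:55-19:55 (add 2h to convert from UTC-2).
Viktor in UTC: 09:05-12:15, 12:20-19:55 (add 2h to convert from UTC-2).
Vanya in UTC: 08:00-08:25, 08:40-20:00 (add 5h to convert from UTC-5).
Arjun ∩ Maria: 09:15-10:35, 12:40-14:55, 17:25-19:00.
Arjun ∩ Maria ∩ Farrukh: 09:15-10:35, 12:40-14:55, 17:25-19:00.
Arjun ∩ Maria ∩ Farrukh ∩ Viktor: 09:15-10:35, 12:40-14:55, 17:25-19:00.
Arjun ∩ Maria ∩ Farrukh ∩ Viktor ∩ Vanya: 09:15-10:35, 12:40-14:55, 17:25-19:00.
So the common availability across everyone is 09:15-10:35, 12:40-14:55, 17:25-19:00.
Summing the common windows: 80 + 135 + 95 = 310 minutes.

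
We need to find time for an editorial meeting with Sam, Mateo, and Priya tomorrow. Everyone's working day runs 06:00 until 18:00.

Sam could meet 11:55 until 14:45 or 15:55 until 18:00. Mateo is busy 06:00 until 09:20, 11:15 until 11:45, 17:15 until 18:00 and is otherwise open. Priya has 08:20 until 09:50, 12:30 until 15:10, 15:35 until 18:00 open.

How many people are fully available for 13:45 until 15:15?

Sam free: 11:55-14:45, 15:55-18:00.
Mateo free: 09:20-11:15, 11:45-17:15 (invert busy blocks within the working day).
Priya free: 08:20-09:50, 12:30-15:10, 15:35-18:00.
Mateo can make the full 13:45-15:15 slot — that's 1.

1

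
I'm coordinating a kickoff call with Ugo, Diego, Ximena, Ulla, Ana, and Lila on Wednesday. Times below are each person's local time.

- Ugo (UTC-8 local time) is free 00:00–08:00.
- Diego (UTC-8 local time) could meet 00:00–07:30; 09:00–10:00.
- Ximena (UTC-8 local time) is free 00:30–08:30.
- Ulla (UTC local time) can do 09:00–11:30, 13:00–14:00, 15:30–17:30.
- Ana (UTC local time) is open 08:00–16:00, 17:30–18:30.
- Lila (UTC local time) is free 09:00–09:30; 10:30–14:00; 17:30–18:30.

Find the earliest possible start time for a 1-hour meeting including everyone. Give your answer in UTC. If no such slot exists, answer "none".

Ugo in UTC: 08:00-16:00 (add 8h to convert from UTC-8).
Diego in UTC: 08:00-15:30, 17:00-18:00 (add 8h to convert from UTC-8).
Ximena in UTC: 08:30-16:30 (add 8h to convert from UTC-8).
Ulla in UTC: 09:00-11:30, 13:00-14:00, 15:30-17:30.
Ana in UTC: 08:00-16:00, 17:30-18:30.
Lila in UTC: 09:00-09:30, 10:30-14:00, 17:30-18:30.
Ugo ∩ Diego: 08:00-15:30.
Ugo ∩ Diego ∩ Ximena: 08:30-15:30.
Ugo ∩ Diego ∩ Ximena ∩ Ulla: 09:00-11:30, 13:00-14:00.
Ugo ∩ Diego ∩ Ximena ∩ Ulla ∩ Ana: 09:00-11:30, 13:00-14:00.
Ugo ∩ Diego ∩ Ximena ∩ Ulla ∩ Ana ∩ Lila: 09:00-09:30, 10:30-11:30, 13:00-14:00.
Those are the intersection windows.
The first common window of at least 60 minutes is 10:30-11:30, so the earliest start is 10:30.

10:30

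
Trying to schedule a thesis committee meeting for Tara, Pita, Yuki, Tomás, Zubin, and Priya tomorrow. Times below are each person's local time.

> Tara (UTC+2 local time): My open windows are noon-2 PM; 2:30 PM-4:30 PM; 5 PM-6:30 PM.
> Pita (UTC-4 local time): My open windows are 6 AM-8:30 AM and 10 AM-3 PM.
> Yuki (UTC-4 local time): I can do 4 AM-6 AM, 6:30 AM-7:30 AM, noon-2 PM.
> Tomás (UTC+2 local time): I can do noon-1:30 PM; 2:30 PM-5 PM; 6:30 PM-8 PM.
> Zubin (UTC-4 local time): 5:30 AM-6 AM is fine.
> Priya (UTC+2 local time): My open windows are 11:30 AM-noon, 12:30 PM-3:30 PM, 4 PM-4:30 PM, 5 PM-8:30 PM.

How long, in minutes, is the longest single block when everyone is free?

0

Tara in UTC: 10:00-12:00, 12:30-14:30, 15:00-16:30 (subtract 2h to convert from UTC+2).
Pita in UTC: 10:00-12:30, 14:00-19:00 (add 4h to convert from UTC-4).
Yuki in UTC: 08:00-10:00, 10:30-11:30, 16:00-18:00 (add 4h to convert from UTC-4).
Tomás in UTC: 10:00-11:30, 12:30-15:00, 16:30-18:00 (subtract 2h to convert from UTC+2).
Zubin in UTC: 09:30-10:00 (add 4h to convert from UTC-4).
Priya in UTC: 09:30-10:00, 10:30-13:30, 14:00-14:30, 15:00-18:30 (subtract 2h to convert from UTC+2).
Tara ∩ Pita: 10:00-12:00, 14:00-14:30, 15:00-16:30.
Tara ∩ Pita ∩ Yuki: 10:30-11:30, 16:00-16:30.
Tara ∩ Pita ∩ Yuki ∩ Tomás: 10:30-11:30.
Tara ∩ Pita ∩ Yuki ∩ Tomás ∩ Zubin: ∅.
Tara ∩ Pita ∩ Yuki ∩ Tomás ∩ Zubin ∩ Priya: ∅.
There is no time when everyone is free.
No common window exists, so the longest block is 0 minutes.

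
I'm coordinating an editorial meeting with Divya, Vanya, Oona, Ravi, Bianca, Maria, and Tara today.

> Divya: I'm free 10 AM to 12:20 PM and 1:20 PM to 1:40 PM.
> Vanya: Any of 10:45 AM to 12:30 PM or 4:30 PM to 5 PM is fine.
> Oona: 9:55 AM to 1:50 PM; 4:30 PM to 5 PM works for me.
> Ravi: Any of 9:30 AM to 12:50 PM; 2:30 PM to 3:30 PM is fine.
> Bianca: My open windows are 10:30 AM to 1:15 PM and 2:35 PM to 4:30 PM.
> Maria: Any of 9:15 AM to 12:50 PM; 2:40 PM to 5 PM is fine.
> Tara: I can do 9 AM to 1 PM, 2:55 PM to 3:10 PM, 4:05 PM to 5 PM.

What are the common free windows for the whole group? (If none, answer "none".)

Divya ∩ Vanya: 10:45-12:20.
Divya ∩ Vanya ∩ Oona: 10:45-12:20.
Divya ∩ Vanya ∩ Oona ∩ Ravi: 10:45-12:20.
Divya ∩ Vanya ∩ Oona ∩ Ravi ∩ Bianca: 10:45-12:20.
Divya ∩ Vanya ∩ Oona ∩ Ravi ∩ Bianca ∩ Maria: 10:45-12:20.
Divya ∩ Vanya ∩ Oona ∩ Ravi ∩ Bianca ∩ Maria ∩ Tara: 10:45-12:20.
So the common availability across everyone is 10:45-12:20.

10:45-12:20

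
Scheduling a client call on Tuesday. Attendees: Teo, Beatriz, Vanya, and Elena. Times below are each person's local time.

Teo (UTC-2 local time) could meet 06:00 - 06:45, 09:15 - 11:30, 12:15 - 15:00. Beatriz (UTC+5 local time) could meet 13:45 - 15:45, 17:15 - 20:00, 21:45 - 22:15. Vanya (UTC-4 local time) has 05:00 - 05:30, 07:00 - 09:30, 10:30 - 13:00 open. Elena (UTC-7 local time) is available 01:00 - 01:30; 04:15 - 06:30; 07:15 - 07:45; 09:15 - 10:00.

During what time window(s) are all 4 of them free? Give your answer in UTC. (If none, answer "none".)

Teo in UTC: 08:00-08:45, 11:15-13:30, 14:15-17:00 (add 2h to convert from UTC-2).
Beatriz in UTC: 08:45-10:45, 12:15-15:00, 16:45-17:15 (subtract 5h to convert from UTC+5).
Vanya in UTC: 09:00-09:30, 11:00-13:30, 14:30-17:00 (add 4h to convert from UTC-4).
Elena in UTC: 08:00-08:30, 11:15-13:30, 14:15-14:45, 16:15-17:00 (add 7h to convert from UTC-7).
Teo ∩ Beatriz: 12:15-13:30, 14:15-15:00, 16:45-17:00.
Teo ∩ Beatriz ∩ Vanya: 12:15-13:30, 14:30-15:00, 16:45-17:00.
Teo ∩ Beatriz ∩ Vanya ∩ Elena: 12:15-13:30, 14:30-14:45, 16:45-17:00.
So the common availability across everyone is 12:15-13:30, 14:30-14:45, 16:45-17:00.

12:15-13:30, 14:30-14:45, 16:45-17:00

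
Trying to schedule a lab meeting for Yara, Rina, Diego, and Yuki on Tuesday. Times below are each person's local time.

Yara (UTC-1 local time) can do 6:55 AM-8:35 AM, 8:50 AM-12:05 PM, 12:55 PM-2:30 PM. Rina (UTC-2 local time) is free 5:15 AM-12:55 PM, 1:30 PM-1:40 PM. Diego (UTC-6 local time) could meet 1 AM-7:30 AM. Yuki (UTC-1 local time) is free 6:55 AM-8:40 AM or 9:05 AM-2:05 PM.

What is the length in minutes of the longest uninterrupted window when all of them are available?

Yara in UTC: 07:55-09:35, 09:50-13:05, 13:55-15:30 (add 1h to convert from UTC-1).
Rina in UTC: 07:15-14:55, 15:30-15:40 (add 2h to convert from UTC-2).
Diego in UTC: 07:00-13:30 (add 6h to convert from UTC-6).
Yuki in UTC: 07:55-09:40, 10:05-15:05 (add 1h to convert from UTC-1).
Yara ∩ Rina: 07:55-09:35, 09:50-13:05, 13:55-14:55.
Yara ∩ Rina ∩ Diego: 07:55-09:35, 09:50-13:05.
Yara ∩ Rina ∩ Diego ∩ Yuki: 07:55-09:35, 10:05-13:05.
So the common availability across everyone is 07:55-09:35, 10:05-13:05.
The longest is 10:05-13:05 at 180 minutes.

180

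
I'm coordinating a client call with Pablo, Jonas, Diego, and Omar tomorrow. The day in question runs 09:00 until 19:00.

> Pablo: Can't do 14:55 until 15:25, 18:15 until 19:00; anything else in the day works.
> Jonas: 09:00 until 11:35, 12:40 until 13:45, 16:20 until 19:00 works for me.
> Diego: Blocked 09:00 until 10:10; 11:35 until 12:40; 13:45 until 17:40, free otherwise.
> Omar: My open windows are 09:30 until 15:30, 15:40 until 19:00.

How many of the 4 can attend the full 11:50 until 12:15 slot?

2

Pablo free: 09:00-14:55, 15:25-18:15 (invert busy blocks within the working day).
Jonas free: 09:00-11:35, 12:40-13:45, 16:20-19:00.
Diego free: 10:10-11:35, 12:40-13:45, 17:40-19:00 (invert busy blocks within the working day).
Omar free: 09:30-15:30, 15:40-19:00.
Pablo and Omar can make the full 11:50-12:15 slot — that's 2.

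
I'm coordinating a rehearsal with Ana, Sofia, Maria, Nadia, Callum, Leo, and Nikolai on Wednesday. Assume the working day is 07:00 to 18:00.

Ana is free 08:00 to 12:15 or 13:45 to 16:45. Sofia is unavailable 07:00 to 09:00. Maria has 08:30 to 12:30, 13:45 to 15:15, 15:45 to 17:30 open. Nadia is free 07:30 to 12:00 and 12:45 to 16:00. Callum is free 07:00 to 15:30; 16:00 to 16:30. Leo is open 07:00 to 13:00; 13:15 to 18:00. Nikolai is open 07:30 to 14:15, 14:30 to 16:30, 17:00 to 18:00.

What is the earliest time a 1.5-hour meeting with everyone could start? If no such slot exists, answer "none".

Ana free: 08:00-12:15, 13:45-16:45.
Sofia free: 09:00-18:00 (invert busy blocks within the working day).
Maria free: 08:30-12:30, 13:45-15:15, 15:45-17:30.
Nadia free: 07:30-12:00, 12:45-16:00.
Callum free: 07:00-15:30, 16:00-16:30.
Leo free: 07:00-13:00, 13:15-18:00.
Nikolai free: 07:30-14:15, 14:30-16:30, 17:00-18:00.
Ana ∩ Sofia: 09:00-12:15, 13:45-16:45.
Ana ∩ Sofia ∩ Maria: 09:00-12:15, 13:45-15:15, 15:45-16:45.
Ana ∩ Sofia ∩ Maria ∩ Nadia: 09:00-12:00, 13:45-15:15, 15:45-16:00.
Ana ∩ Sofia ∩ Maria ∩ Nadia ∩ Callum: 09:00-12:00, 13:45-15:15.
Ana ∩ Sofia ∩ Maria ∩ Nadia ∩ Callum ∩ Leo: 09:00-12:00, 13:45-15:15.
Ana ∩ Sofia ∩ Maria ∩ Nadia ∩ Callum ∩ Leo ∩ Nikolai: 09:00-12:00, 13:45-14:15, 14:30-15:15.
Those are the intersection windows.
The first common window of at least 90 minutes is 09:00-12:00, so the earliest start is 09:00.

09:00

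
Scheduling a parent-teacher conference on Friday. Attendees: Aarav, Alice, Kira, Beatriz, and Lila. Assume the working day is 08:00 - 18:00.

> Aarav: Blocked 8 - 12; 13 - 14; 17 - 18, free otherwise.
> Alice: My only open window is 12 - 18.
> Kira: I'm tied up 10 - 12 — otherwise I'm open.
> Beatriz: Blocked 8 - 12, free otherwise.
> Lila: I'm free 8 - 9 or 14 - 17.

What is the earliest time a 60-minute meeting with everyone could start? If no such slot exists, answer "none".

Aarav free: 12:00-13:00, 14:00-17:00 (invert busy blocks within the working day).
Alice free: 12:00-18:00.
Kira free: 08:00-10:00, 12:00-18:00 (invert busy blocks within the working day).
Beatriz free: 12:00-18:00 (invert busy blocks within the working day).
Lila free: 08:00-09:00, 14:00-17:00.
Aarav ∩ Alice: 12:00-13:00, 14:00-17:00.
Aarav ∩ Alice ∩ Kira: 12:00-13:00, 14:00-17:00.
Aarav ∩ Alice ∩ Kira ∩ Beatriz: 12:00-13:00, 14:00-17:00.
Aarav ∩ Alice ∩ Kira ∩ Beatriz ∩ Lila: 14:00-17:00.
The first common window of at least 60 minutes is 14:00-17:00, so the earliest start is 14:00.

14:00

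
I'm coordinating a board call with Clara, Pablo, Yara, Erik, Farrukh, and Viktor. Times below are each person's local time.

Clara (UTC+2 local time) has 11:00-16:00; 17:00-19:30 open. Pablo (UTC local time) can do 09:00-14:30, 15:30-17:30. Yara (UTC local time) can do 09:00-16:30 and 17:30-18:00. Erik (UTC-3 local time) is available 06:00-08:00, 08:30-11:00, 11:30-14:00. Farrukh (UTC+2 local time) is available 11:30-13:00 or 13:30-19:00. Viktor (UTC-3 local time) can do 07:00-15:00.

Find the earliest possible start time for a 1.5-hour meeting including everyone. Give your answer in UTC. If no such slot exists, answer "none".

11:30

Clara in UTC: 09:00-14:00, 15:00-17:30 (subtract 2h to convert from UTC+2).
Pablo in UTC: 09:00-14:30, 15:30-17:30.
Yara in UTC: 09:00-16:30, 17:30-18:00.
Erik in UTC: 09:00-11:00, 11:30-14:00, 14:30-17:00 (add 3h to convert from UTC-3).
Farrukh in UTC: 09:30-11:00, 11:30-17:00 (subtract 2h to convert from UTC+2).
Viktor in UTC: 10:00-18:00 (add 3h to convert from UTC-3).
Clara ∩ Pablo: 09:00-14:00, 15:30-17:30.
Clara ∩ Pablo ∩ Yara: 09:00-14:00, 15:30-16:30.
Clara ∩ Pablo ∩ Yara ∩ Erik: 09:00-11:00, 11:30-14:00, 15:30-16:30.
Clara ∩ Pablo ∩ Yara ∩ Erik ∩ Farrukh: 09:30-11:00, 11:30-14:00, 15:30-16:30.
Clara ∩ Pablo ∩ Yara ∩ Erik ∩ Farrukh ∩ Viktor: 10:00-11:00, 11:30-14:00, 15:30-16:30.
The first common window of at least 90 minutes is 11:30-14:00, so the earliest start is 11:30.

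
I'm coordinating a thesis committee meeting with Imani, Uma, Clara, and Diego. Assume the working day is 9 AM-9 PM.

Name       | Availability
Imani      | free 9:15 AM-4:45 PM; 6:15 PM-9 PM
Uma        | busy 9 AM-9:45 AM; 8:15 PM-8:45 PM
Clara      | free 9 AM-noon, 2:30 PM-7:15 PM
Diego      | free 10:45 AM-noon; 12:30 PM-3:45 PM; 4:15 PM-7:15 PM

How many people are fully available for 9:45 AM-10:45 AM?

3

Imani free: 09:15-16:45, 18:15-21:00.
Uma free: 09:45-20:15, 20:45-21:00 (invert busy blocks within the working day).
Clara free: 09:00-12:00, 14:30-19:15.
Diego free: 10:45-12:00, 12:30-15:45, 16:15-19:15.
Imani, Uma, and Clara can make the full 09:45-10:45 slot — that's 3.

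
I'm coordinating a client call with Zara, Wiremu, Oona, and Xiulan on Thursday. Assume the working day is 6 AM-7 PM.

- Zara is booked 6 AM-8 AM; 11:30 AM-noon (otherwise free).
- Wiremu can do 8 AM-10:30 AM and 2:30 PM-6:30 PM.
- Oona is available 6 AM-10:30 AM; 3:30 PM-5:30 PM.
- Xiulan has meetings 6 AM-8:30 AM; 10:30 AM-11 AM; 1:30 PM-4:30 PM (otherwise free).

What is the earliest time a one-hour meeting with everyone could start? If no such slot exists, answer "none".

Zara free: 08:00-11:30, 12:00-19:00 (invert busy blocks within the working day).
Wiremu free: 08:00-10:30, 14:30-18:30.
Oona free: 06:00-10:30, 15:30-17:30.
Xiulan free: 08:30-10:30, 11:00-13:30, 16:30-19:00 (invert busy blocks within the working day).
Zara ∩ Wiremu: 08:00-10:30, 14:30-18:30.
Zara ∩ Wiremu ∩ Oona: 08:00-10:30, 15:30-17:30.
Zara ∩ Wiremu ∩ Oona ∩ Xiulan: 08:30-10:30, 16:30-17:30.
So the common availability across everyone is 08:30-10:30, 16:30-17:30.
The first common window of at least 60 minutes is 08:30-10:30, so the earliest start is 08:30.

08:30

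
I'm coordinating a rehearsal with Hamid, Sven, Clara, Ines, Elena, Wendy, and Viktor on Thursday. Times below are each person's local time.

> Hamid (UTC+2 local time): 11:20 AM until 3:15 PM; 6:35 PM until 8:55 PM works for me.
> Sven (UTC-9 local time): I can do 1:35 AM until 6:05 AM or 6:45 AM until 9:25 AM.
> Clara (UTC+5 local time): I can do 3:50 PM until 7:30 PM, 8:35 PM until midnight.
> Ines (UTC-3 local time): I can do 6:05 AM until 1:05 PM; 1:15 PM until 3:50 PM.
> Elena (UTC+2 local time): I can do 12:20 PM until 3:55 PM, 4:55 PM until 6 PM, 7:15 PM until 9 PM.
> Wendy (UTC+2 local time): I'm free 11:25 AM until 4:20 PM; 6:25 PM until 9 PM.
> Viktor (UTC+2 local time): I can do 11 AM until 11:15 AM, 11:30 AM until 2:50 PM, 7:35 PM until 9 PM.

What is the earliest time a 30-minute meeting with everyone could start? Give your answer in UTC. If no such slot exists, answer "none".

10:50

Hamid in UTC: 09:20-13:15, 16:35-18:55 (subtract 2h to convert from UTC+2).
Sven in UTC: 10:35-15:05, 15:45-18:25 (add 9h to convert from UTC-9).
Clara in UTC: 10:50-14:30, 15:35-19:00 (subtract 5h to convert from UTC+5).
Ines in UTC: 09:05-16:05, 16:15-18:50 (add 3h to convert from UTC-3).
Elena in UTC: 10:20-13:55, 14:55-16:00, 17:15-19:00 (subtract 2h to convert from UTC+2).
Wendy in UTC: 09:25-14:20, 16:25-19:00 (subtract 2h to convert from UTC+2).
Viktor in UTC: 09:00-09:15, 09:30-12:50, 17:35-19:00 (subtract 2h to convert from UTC+2).
Hamid ∩ Sven: 10:35-13:15, 16:35-18:25.
Hamid ∩ Sven ∩ Clara: 10:50-13:15, 16:35-18:25.
Hamid ∩ Sven ∩ Clara ∩ Ines: 10:50-13:15, 16:35-18:25.
Hamid ∩ Sven ∩ Clara ∩ Ines ∩ Elena: 10:50-13:15, 17:15-18:25.
Hamid ∩ Sven ∩ Clara ∩ Ines ∩ Elena ∩ Wendy: 10:50-13:15, 17:15-18:25.
Hamid ∩ Sven ∩ Clara ∩ Ines ∩ Elena ∩ Wendy ∩ Viktor: 10:50-12:50, 17:35-18:25.
So the common availability across everyone is 10:50-12:50, 17:35-18:25.
The first common window of at least 30 minutes is 10:50-12:50, so the earliest start is 10:50.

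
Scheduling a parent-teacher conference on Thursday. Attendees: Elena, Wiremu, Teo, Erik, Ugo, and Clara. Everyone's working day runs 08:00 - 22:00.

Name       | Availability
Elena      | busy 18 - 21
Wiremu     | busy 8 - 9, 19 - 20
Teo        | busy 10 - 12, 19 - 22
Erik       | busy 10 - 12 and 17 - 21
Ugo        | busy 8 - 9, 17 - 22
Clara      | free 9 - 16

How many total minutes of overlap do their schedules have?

Elena free: 08:00-18:00, 21:00-22:00 (invert busy blocks within the working day).
Wiremu free: 09:00-19:00, 20:00-22:00 (invert busy blocks within the working day).
Teo free: 08:00-10:00, 12:00-19:00 (invert busy blocks within the working day).
Erik free: 08:00-10:00, 12:00-17:00, 21:00-22:00 (invert busy blocks within the working day).
Ugo free: 09:00-17:00 (invert busy blocks within the working day).
Clara free: 09:00-16:00.
Elena ∩ Wiremu: 09:00-18:00, 21:00-22:00.
Elena ∩ Wiremu ∩ Teo: 09:00-10:00, 12:00-18:00.
Elena ∩ Wiremu ∩ Teo ∩ Erik: 09:00-10:00, 12:00-17:00.
Elena ∩ Wiremu ∩ Teo ∩ Erik ∩ Ugo: 09:00-10:00, 12:00-17:00.
Elena ∩ Wiremu ∩ Teo ∩ Erik ∩ Ugo ∩ Clara: 09:00-10:00, 12:00-16:00.
So the common availability across everyone is 09:00-10:00, 12:00-16:00.
Summing the common windows: 60 + 240 = 300 minutes.

300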